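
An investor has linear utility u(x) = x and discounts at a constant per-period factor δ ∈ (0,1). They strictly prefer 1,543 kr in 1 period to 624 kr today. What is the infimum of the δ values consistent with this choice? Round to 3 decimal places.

The preference means 624 < δ·1543.
So δ > 624/1543 = 0.40441.

δ > 0.404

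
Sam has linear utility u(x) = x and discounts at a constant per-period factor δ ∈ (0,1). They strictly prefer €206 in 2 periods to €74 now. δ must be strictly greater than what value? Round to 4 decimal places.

δ > 0.5994

Comparing present values: 74 < δ^2·206.
So δ^2 > 74/206 = 0.35922; taking the square root of both positive sides preserves the inequality.
δ > (74/206)^(1/2) ≈ 0.5994.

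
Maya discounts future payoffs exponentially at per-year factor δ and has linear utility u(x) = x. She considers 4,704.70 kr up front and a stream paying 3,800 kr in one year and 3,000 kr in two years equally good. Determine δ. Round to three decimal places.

Equating present values: 4704.70 = 3800δ + 3000δ².
So 3000δ² + 3800δ − 4704.70 = 0.
The positive root is δ = [−3800 + √(3800² + 4·3000·4704.70)] / (2·3000) = (−3800 + 8420.000)/6000 ≈ 0.770.

δ ≈ 0.770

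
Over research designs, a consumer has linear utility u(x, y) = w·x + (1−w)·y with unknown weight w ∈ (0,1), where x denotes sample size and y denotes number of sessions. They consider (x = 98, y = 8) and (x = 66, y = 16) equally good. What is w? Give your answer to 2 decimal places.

w = 0.20

Equating utilities: w·98 + (1−w)·8 = w·66 + (1−w)·16.
w·(98−66) = (1−w)·(16−8), i.e. w·32 = (1−w)·8.
Hence w = 8/(32+8) = 8/40 = 0.20.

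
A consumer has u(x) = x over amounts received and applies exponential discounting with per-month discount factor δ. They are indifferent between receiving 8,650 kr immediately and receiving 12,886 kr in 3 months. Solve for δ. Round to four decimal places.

The payoff in 3 months is discounted by δ^3, so u(8650) = δ^3·u(12886) and δ^3 = u(8650)/u(12886).
With u(x) = x: δ^3 = 8650/12886 = 0.67127.
Hence δ = (0.67127)^(1/3) = 0.875587.

δ ≈ 0.8756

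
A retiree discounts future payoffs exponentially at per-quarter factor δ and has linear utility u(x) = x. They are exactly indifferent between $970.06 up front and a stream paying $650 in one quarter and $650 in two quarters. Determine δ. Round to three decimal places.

The stream is worth 650δ + 650δ² today, so 650δ + 650δ² = 970.06.
That is, 650δ² + 650δ − 970.06 = 0, a quadratic in δ.
δ = (−650 + √(650² + 4·650·970.06)) / (2·650) = (−650 + √2944656.00) / 1300 ≈ 0.820.

δ ≈ 0.820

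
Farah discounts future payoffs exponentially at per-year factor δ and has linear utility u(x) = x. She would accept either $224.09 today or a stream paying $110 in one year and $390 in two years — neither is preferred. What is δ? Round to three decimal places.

Equating present values: 224.09 = 110δ + 390δ².
That is, 390δ² + 110δ − 224.09 = 0, a quadratic in δ.
By the quadratic formula (taking the positive root), δ = (−110 + √361680.40) / 780 ≈ 0.630.

δ ≈ 0.630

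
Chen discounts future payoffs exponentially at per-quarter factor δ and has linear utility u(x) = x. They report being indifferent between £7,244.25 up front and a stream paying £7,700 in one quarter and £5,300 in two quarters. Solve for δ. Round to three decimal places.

δ ≈ 0.650

Present value of the stream is 7700·δ + 5300·δ². Indifference gives 7700δ + 5300δ² = 7244.25.
So 5300δ² + 7700δ − 7244.25 = 0.
δ = (−7700 + √(7700² + 4·5300·7244.25)) / (2·5300) = (−7700 + √212868100.00) / 10600 ≈ 0.650.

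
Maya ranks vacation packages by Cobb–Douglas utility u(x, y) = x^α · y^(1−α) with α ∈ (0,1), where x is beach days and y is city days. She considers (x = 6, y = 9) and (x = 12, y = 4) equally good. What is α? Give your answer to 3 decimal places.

The Cobb–Douglas utilities coincide, so 6^α·9^(1−α) = 12^α·4^(1−α).
Taking logs: α·ln 6 + (1−α)·ln 9 = α·ln 12 + (1−α)·ln 4, i.e. α·-0.693147 = (1−α)·-0.810930.
So α/(1−α) = (-0.810930)/(-0.693147) = 1.169925, and α = 1.169925/2.169925 ≈ 0.539.

α ≈ 0.539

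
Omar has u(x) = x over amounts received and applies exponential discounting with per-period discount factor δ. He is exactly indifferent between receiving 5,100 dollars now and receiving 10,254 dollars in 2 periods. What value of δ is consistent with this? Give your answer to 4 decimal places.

Indifference means u(5100) = δ^2 · u(10254), so δ^2 = u(5100)/u(10254).
With u(x) = x: δ^2 = 5100/10254 = 0.49737.
So δ = 0.49737^(1/2) ≈ 0.7052.

δ ≈ 0.7052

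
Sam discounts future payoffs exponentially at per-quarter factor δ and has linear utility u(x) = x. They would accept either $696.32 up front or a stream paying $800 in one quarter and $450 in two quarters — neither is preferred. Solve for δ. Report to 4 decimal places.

Present value of the stream is 800·δ + 450·δ². Indifference gives 800δ + 450δ² = 696.32.
Rearranged: 450δ² + 800δ − 696.32 = 0.
By the quadratic formula (taking the positive root), δ = (−800 + √1893376.00) / 900 ≈ 0.6400.

δ ≈ 0.6400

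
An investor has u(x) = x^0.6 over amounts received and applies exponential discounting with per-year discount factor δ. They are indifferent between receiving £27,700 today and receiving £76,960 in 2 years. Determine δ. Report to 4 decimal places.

Equating discounted utilities: u(27700) = δ^2·u(76960) ⇒ δ^2 = u(27700)/u(76960).
Since u(x) = x^0.6, δ^2 = (27700/76960)^0.6 = 0.35993^0.6 = 0.54166.
Hence δ = (0.54166)^(1/2) = 0.735977.

δ ≈ 0.7360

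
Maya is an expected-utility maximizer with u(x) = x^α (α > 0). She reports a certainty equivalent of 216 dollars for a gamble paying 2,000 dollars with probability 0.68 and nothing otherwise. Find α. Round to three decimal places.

α ≈ 0.173

Since u(0) = 0, the lottery's EU is 0.68·2000^α.
Indifference: 216^α = 0.68·2000^α, so (216/2000)^α = 0.68.
Take logs: α = ln 0.68 / ln(216/2000) ≈ 0.17328.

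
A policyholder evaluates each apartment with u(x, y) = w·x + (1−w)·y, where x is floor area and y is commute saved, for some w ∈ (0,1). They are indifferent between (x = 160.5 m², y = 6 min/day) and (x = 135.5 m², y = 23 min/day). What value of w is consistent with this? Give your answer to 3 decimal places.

w = 0.405

Indifference: w·160.5 + (1−w)·6 = w·135.5 + (1−w)·23.
w·(160.5−135.5) = (1−w)·(23−6), i.e. w·25 = (1−w)·17.
Hence w = 17/(25+17) = 17/42 = 0.405.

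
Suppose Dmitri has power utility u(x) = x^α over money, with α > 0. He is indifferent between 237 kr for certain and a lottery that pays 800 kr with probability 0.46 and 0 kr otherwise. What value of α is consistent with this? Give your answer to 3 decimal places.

The lottery's expected utility is 0.46·u(800) + 0.54·u(0) = 0.46·800^α (since u(0) = 0 for α > 0).
Indifference: 237^α = 0.46·800^α, so (237/800)^α = 0.46.
Take logs: α = ln 0.46 / ln(237/800) ≈ 0.63830.

α ≈ 0.638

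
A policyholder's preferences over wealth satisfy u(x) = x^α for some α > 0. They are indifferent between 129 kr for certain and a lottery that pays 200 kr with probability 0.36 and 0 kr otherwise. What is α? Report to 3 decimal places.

α ≈ 2.330

Since u(0) = 0, the lottery's EU is 0.36·200^α.
Equating: 129^α = 0.36·200^α, i.e. 0.6450^α = 0.36.
α = ln(0.36) / ln(129/200) = -1.021651/-0.438505 ≈ 2.330.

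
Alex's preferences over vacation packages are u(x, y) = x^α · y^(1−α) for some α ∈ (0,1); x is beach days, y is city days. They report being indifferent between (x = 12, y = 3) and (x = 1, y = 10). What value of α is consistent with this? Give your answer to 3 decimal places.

The Cobb–Douglas utilities coincide, so 12^α·3^(1−α) = 1^α·10^(1−α).
Rearrange to (12/1)^α = (10/3)^(1−α) and take logs: α·2.484907 = (1−α)·1.203973.
So α/(1−α) = (1.203973)/(2.484907) = 0.484514, and α = 0.484514/1.484514 ≈ 0.326.

α ≈ 0.326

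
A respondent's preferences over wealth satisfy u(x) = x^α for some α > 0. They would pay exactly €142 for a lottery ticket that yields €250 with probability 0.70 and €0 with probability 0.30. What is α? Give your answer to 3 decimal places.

The lottery's expected utility is 0.70·u(250) + 0.30·u(0) = 0.70·250^α (since u(0) = 0 for α > 0).
Equating: 142^α = 0.70·250^α, i.e. 0.5680^α = 0.70.
α = ln(0.70) / ln(142/250) = -0.356675/-0.565634 ≈ 0.631.

α ≈ 0.631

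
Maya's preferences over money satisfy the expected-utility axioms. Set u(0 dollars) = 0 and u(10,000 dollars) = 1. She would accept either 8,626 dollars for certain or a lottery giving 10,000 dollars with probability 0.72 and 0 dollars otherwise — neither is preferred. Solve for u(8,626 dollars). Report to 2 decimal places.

The indifference gives u(8,626 dollars) = 0.72·u(10,000 dollars) + 0.28·u(0 dollars) = 0.72·1 + 0.28·0 = 0.72.

0.72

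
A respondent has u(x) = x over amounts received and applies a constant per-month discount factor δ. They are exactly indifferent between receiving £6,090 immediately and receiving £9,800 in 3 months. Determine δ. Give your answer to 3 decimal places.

δ ≈ 0.853

The payoff in 3 months is discounted by δ^3, so u(6090) = δ^3·u(9800) and δ^3 = u(6090)/u(9800).
With u(x) = x: δ^3 = 6090/9800 = 0.62143.
Hence δ = (0.62143)^(1/3) = 0.85336.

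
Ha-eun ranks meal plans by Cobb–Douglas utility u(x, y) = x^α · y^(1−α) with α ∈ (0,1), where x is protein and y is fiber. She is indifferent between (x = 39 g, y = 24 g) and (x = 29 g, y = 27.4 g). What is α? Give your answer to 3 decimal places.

The Cobb–Douglas utilities coincide, so 39^α·24^(1−α) = 29^α·27.4^(1−α).
Taking logs: α·ln 39 + (1−α)·ln 24 = α·ln 29 + (1−α)·ln 27.4, i.e. α·0.296266 = (1−α)·0.132489.
Thus α·(0.428755) = 0.132489, so α = 0.132489/0.428755 ≈ 0.309.

α ≈ 0.309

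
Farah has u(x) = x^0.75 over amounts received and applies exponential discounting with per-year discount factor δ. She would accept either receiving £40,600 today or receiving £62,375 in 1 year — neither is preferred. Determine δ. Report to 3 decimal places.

δ ≈ 0.725

The payoff in 1 year is discounted by δ, so u(40600) = δ·u(62375) and δ = u(40600)/u(62375).
With u(x) = x^0.75: δ = 40600^0.75/62375^0.75 = (40600/62375)^0.75 = 0.72466.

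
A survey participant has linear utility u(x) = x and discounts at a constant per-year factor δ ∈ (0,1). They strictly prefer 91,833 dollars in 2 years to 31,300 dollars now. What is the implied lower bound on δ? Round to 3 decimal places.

δ > 0.584

Comparing present values: 31300 < δ^2·91833.
Dividing by 91833: δ^2 > 0.34084. Both sides are positive, so the square root keeps the direction.
δ > (31300/91833)^(1/2) ≈ 0.584.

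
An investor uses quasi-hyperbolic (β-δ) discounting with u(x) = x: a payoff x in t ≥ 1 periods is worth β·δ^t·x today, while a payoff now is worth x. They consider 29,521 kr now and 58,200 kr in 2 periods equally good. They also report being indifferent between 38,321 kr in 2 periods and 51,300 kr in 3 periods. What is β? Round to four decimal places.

β ≈ 0.9090

From the later pair, β·δ^2·38321 = β·δ^3·51300; dividing through, δ = 38321/51300 = 0.74700.
The first indifference: 29521 = β·δ^2·58200, so β = 29521/(δ^2·58200) = 29521/(0.55801·58200) ≈ 0.9090.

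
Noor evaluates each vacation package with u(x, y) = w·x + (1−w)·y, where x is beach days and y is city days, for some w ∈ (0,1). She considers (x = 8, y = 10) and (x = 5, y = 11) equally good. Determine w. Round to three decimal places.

w = 0.250

u(8,10) = u(5,11) means w·8 + (1−w)·10 = w·5 + (1−w)·11.
Rearranging, 3·w − 1·(1−w) = 0.
Hence w = 1/(3+1) = 1/4 = 0.250.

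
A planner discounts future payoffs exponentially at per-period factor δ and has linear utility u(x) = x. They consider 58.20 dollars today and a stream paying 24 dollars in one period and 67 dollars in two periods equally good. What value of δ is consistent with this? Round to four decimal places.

Equating present values: 58.20 = 24δ + 67δ².
So 67δ² + 24δ − 58.20 = 0.
By the quadratic formula (taking the positive root), δ = (−24 + √16173.60) / 134 ≈ 0.7700.

δ ≈ 0.7700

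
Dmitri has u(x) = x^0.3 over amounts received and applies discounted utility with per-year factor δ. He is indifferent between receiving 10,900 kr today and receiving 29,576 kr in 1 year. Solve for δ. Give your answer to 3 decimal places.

δ ≈ 0.741

Indifference means u(10900) = δ · u(29576), so δ = u(10900)/u(29576).
With u(x) = x^0.3: δ = 10900^0.3/29576^0.3 = (10900/29576)^0.3 = 0.74122.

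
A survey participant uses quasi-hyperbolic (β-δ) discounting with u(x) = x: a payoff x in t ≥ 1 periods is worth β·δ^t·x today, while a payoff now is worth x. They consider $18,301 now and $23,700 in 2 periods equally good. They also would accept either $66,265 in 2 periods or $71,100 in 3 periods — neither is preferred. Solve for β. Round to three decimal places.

Both payoffs in the second observation are in the future, so β drops out: δ^2·66265 = δ^3·71100 ⇒ δ = 66265/71100 = 0.93200.
The first indifference: 18301 = β·δ^2·23700, so β = 18301/(δ^2·23700) = 18301/(0.86862·23700) ≈ 0.889.

β ≈ 0.889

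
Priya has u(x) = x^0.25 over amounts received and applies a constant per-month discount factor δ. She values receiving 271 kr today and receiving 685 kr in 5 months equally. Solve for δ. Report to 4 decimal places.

δ ≈ 0.9547

Indifference means u(271) = δ^5 · u(685), so δ^5 = u(271)/u(685).
Since u(x) = x^0.25, δ^5 = (271/685)^0.25 = 0.39562^0.25 = 0.79308.
Hence δ = (0.79308)^(1/5) = 0.954693.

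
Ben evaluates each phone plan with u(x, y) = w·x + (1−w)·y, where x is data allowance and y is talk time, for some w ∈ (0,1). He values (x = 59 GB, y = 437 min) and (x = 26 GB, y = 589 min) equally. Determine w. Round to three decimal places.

Equating utilities: w·59 + (1−w)·437 = w·26 + (1−w)·589.
w·(59−26) = (1−w)·(589−437), i.e. w·33 = (1−w)·152.
Hence w = 152/(33+152) = 152/185 = 0.822.

w = 0.822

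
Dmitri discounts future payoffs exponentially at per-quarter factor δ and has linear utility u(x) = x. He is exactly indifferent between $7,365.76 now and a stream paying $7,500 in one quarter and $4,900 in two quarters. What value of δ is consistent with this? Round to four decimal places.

δ ≈ 0.6800

Equating present values: 7365.76 = 7500δ + 4900δ².
That is, 4900δ² + 7500δ − 7365.76 = 0, a quadratic in δ.
The positive root is δ = [−7500 + √(7500² + 4·4900·7365.76)] / (2·4900) = (−7500 + 14164.000)/9800 ≈ 0.6800.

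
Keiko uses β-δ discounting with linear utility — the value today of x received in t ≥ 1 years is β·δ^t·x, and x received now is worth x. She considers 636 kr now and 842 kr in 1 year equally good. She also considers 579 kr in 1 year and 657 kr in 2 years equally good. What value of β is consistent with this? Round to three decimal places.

β ≈ 0.857

The second indifference involves only future payoffs, so β cancels: β·δ^1·579 = β·δ^2·657, giving δ = 579/657 = 0.88128.
Now use the now-vs-future pair: 636 = β·δ·842 gives β = 636/(0.88128·842) ≈ 0.857.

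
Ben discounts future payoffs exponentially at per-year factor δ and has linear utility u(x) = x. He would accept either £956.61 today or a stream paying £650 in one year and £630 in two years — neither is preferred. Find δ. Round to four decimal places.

δ ≈ 0.8200

Present value of the stream is 650·δ + 630·δ². Indifference gives 650δ + 630δ² = 956.61.
So 630δ² + 650δ − 956.61 = 0.
δ = (−650 + √(650² + 4·630·956.61)) / (2·630) = (−650 + √2833157.20) / 1260 ≈ 0.8200.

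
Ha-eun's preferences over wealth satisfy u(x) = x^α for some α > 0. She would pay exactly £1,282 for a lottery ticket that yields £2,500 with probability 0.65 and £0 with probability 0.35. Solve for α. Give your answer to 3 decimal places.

The lottery's expected utility is 0.65·u(2500) + 0.35·u(0) = 0.65·2500^α (since u(0) = 0 for α > 0).
Equating: 1282^α = 0.65·2500^α, i.e. 0.5128^α = 0.65.
Taking logs: α·ln(1282/2500) = ln(0.65), so α = -0.430783 / -0.667869 ≈ 0.645.

α ≈ 0.645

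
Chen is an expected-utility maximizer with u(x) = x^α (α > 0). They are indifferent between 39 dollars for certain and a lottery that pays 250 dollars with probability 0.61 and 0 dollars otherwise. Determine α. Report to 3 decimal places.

α ≈ 0.266

EU(lottery) = 0.61·250^α + 0.39·0 = 0.61·250^α.
Setting u(39) equal to that: 39^α = 0.61·250^α ⇒ (39/250)^α = 0.61.
Taking logs: α·ln(39/250) = ln(0.61), so α = -0.494296 / -1.857899 ≈ 0.266.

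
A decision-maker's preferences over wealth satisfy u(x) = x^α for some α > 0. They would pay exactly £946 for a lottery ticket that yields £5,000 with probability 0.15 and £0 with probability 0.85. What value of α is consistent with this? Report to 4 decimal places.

α ≈ 1.1394

The lottery's expected utility is 0.15·u(5000) + 0.85·u(0) = 0.15·5000^α (since u(0) = 0 for α > 0).
Setting u(946) equal to that: 946^α = 0.15·5000^α ⇒ (946/5000)^α = 0.15.
α = ln(0.15) / ln(946/5000) = -1.8971200/-1.6649506 ≈ 1.1394.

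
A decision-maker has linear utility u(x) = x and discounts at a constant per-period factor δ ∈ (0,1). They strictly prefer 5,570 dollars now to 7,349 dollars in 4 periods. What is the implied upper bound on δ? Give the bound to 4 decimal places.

δ < 0.9331

The preference means 5570 > δ^4·7349.
Hence δ^4 < 5570/7349 = 0.75793, and x ↦ x^(1/4) is increasing on (0,∞).
δ < (5570/7349)^(1/4) ≈ 0.9331.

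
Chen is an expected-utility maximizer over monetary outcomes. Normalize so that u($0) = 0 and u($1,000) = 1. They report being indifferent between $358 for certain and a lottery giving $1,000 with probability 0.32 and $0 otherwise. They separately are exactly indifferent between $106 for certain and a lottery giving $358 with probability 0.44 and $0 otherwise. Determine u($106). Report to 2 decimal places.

From the first indifference, u($358) = 0.32·u($1,000) + 0.68·u($0) = 0.32·1 + 0.68·0 = 0.32.
Chaining: u($106) = 0.44·0.32 + 0.56·0.00 = 0.1408.

0.14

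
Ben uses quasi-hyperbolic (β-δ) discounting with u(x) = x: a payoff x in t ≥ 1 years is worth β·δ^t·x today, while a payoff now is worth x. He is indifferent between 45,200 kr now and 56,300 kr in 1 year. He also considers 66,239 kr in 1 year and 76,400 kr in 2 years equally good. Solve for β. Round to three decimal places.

β ≈ 0.926

From the later pair, β·δ^1·66239 = β·δ^2·76400; dividing through, δ = 66239/76400 = 0.86700.
The first indifference: 45200 = β·δ·56300, so β = 45200/(δ·56300) = 45200/(0.86700·56300) ≈ 0.926.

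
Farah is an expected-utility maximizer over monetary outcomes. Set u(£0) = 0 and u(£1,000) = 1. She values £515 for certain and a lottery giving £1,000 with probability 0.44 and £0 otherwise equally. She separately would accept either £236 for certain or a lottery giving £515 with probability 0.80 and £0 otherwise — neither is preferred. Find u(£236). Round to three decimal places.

First, u(£515) = 0.44·u(£1,000) + 0.56·u(£0) = 0.44.
Chaining: u(£236) = 0.80·0.44 + 0.20·0.00 = 0.3520.

0.352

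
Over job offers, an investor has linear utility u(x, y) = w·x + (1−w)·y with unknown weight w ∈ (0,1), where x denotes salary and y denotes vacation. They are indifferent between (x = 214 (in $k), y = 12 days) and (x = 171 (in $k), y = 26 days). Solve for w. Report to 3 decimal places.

u(214,12) = u(171,26) means w·214 + (1−w)·12 = w·171 + (1−w)·26.
w·(214−171) = (1−w)·(26−12), i.e. w·43 = (1−w)·14.
Hence w = 14/(43+14) = 14/57 = 0.246.

w = 0.246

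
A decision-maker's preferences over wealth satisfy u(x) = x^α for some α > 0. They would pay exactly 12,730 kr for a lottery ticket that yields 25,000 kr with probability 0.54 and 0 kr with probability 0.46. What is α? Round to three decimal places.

EU(lottery) = 0.54·25000^α + 0.46·0 = 0.54·25000^α.
Equating: 12730^α = 0.54·25000^α, i.e. 0.5092^α = 0.54.
α = ln(0.54) / ln(12730/25000) = -0.616186/-0.674914 ≈ 0.913.

α ≈ 0.913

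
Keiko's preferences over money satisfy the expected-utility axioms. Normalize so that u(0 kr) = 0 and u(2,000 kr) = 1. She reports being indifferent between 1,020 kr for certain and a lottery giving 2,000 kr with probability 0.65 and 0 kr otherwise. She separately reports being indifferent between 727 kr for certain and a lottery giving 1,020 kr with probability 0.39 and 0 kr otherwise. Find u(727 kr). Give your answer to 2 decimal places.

The first gamble pins u(1,020 kr): it must equal 0.65·1 + 0.35·0 = 0.65.
The second indifference gives u(727 kr) = 0.39·u(1,020 kr) + 0.61·u(0 kr) = 0.39·0.65 + 0.61·0.00 = 0.2535.

0.25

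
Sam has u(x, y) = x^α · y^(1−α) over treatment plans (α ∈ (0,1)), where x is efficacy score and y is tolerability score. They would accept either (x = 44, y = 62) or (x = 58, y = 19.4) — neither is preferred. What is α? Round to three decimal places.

α ≈ 0.808

Indifference: 44^α · 62^(1−α) = 58^α · 19.4^(1−α).
(44/58)^α = (19.4/62)^(1−α); take logs: α·ln(44/58) = (1−α)·ln(19.4/62), i.e. α·-0.276253 = (1−α)·-1.161861.
With A = -0.276253 and B = -1.161861: α·A = (1−α)·B, so α = B/(A+B) = -1.161861/-1.438114 ≈ 0.808.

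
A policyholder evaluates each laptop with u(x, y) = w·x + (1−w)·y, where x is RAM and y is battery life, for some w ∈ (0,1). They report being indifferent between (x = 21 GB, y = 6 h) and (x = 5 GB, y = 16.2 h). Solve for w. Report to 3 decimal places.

Equating utilities: w·21 + (1−w)·6 = w·5 + (1−w)·16.2.
w·(21−5) = (1−w)·(16.2−6), i.e. w·16 = (1−w)·10.2.
Hence w = 10.2/(16+10.2) = 10.2/26.2 = 0.389.

w = 0.389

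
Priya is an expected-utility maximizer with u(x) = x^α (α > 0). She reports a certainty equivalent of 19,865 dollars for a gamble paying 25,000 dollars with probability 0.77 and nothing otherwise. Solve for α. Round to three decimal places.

α ≈ 1.137

Since u(0) = 0, the lottery's EU is 0.77·25000^α.
Equating: 19865^α = 0.77·25000^α, i.e. 0.7946^α = 0.77.
Take logs: α = ln 0.77 / ln(19865/25000) ≈ 1.13678.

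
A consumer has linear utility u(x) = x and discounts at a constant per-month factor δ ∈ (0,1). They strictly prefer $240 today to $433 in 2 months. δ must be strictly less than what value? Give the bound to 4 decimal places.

The preference means 240 > δ^2·433.
Hence δ^2 < 240/433 = 0.55427, and x ↦ x^(1/2) is increasing on (0,∞).
δ < (240/433)^(1/2) ≈ 0.7445.

δ < 0.7445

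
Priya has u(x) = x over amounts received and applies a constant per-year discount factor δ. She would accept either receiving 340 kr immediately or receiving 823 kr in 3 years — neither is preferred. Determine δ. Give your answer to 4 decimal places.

Indifference means u(340) = δ^3 · u(823), so δ^3 = u(340)/u(823).
With u(x) = x: δ^3 = 340/823 = 0.41312.
So δ = 0.41312^(1/3) ≈ 0.7448.

δ ≈ 0.7448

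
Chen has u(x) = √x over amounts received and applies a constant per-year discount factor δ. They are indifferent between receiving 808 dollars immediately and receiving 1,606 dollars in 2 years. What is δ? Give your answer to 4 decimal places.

Indifference means u(808) = δ^2 · u(1606), so δ^2 = u(808)/u(1606).
Since u(x) = √x, δ^2 = √(808/1606) = 0.70930.
Hence δ = (0.70930)^(1/2) = 0.842202.

δ ≈ 0.8422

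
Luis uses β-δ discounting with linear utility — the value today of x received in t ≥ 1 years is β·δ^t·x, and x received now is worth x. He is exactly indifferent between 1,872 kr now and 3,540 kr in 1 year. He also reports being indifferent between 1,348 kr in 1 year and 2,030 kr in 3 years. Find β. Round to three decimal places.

β ≈ 0.649

From the later pair, β·δ^1·1348 = β·δ^3·2030; dividing through, δ^2 = 1348/2030 = 0.66404, so δ = 0.81489.
Substituting δ into 1872 = β·δ·3540: β = 1872/(2884.697) ≈ 0.649.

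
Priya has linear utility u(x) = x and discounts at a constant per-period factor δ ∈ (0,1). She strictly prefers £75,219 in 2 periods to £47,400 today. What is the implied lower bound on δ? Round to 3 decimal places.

The preference means 47400 < δ^2·75219.
Dividing by 75219: δ^2 > 0.63016. Both sides are positive, so the square root keeps the direction.
δ > (47400/75219)^(1/2) ≈ 0.794.

δ > 0.794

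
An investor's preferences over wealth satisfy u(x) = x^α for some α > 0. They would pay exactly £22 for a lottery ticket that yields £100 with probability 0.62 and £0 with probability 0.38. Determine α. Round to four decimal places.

Since u(0) = 0, the lottery's EU is 0.62·100^α.
Setting u(22) equal to that: 22^α = 0.62·100^α ⇒ (22/100)^α = 0.62.
α = ln(0.62) / ln(22/100) = -0.4780358/-1.5141277 ≈ 0.3157.

α ≈ 0.3157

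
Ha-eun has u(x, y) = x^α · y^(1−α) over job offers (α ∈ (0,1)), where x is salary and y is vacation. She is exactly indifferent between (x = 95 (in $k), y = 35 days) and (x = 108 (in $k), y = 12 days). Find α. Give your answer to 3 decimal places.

α ≈ 0.893

Set the two utilities equal: 95^α·35^(1−α) = 108^α·12^(1−α).
Rearrange to (95/108)^α = (12/35)^(1−α) and take logs: α·-0.128254 = (1−α)·-1.070441.
So α/(1−α) = (-1.070441)/(-0.128254) = 8.346258, and α = 8.346258/9.346258 ≈ 0.893.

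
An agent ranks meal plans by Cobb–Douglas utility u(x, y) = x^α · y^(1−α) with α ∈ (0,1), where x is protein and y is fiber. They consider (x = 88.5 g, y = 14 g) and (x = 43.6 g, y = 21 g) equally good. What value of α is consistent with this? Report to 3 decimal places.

α ≈ 0.364

Set the two utilities equal: 88.5^α·14^(1−α) = 43.6^α·21^(1−α).
(88.5/43.6)^α = (21/14)^(1−α); take logs: α·ln(88.5/43.6) = (1−α)·ln(21/14), i.e. α·0.707945 = (1−α)·0.405465.
With A = 0.707945 and B = 0.405465: α·A = (1−α)·B, so α = B/(A+B) = 0.405465/1.113410 ≈ 0.364.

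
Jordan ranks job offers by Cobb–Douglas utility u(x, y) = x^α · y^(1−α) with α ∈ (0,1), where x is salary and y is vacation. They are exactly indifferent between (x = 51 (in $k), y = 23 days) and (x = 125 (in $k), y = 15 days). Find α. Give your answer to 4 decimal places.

α ≈ 0.3229

Set the two utilities equal: 51^α·23^(1−α) = 125^α·15^(1−α).
Rearrange to (51/125)^α = (15/23)^(1−α) and take logs: α·-0.8964881 = (1−α)·-0.4274440.
Thus α·(-1.3239321) = -0.4274440, so α = -0.4274440/-1.3239321 ≈ 0.3229.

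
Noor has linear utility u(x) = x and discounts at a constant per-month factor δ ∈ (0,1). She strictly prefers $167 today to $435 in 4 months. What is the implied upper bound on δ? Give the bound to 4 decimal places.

δ < 0.7871

Under u(x) = x this choice says 167 > δ^4·435.
Dividing by 435: δ^4 < 0.38391. Both sides are positive, so the 4th root keeps the direction.
δ < (167/435)^(1/4) ≈ 0.7871.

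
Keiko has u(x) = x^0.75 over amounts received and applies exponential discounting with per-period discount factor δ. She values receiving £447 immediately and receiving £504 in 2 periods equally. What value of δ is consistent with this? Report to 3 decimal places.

The payoff in 2 periods is discounted by δ^2, so u(447) = δ^2·u(504) and δ^2 = u(447)/u(504).
Since u(x) = x^0.75, δ^2 = (447/504)^0.75 = 0.88690^0.75 = 0.91392.
Taking the square root: δ = 0.91392^(1/2) ≈ 0.956.

δ ≈ 0.956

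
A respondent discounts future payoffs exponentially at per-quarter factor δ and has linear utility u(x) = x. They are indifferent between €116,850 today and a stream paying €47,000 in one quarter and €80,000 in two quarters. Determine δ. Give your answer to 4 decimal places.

Present value of the stream is 47000·δ + 80000·δ². Indifference gives 47000δ + 80000δ² = 116850.
That is, 80000δ² + 47000δ − 116850 = 0, a quadratic in δ.
By the quadratic formula (taking the positive root), δ = (−47000 + √39601000000.00) / 160000 ≈ 0.9500.

δ ≈ 0.9500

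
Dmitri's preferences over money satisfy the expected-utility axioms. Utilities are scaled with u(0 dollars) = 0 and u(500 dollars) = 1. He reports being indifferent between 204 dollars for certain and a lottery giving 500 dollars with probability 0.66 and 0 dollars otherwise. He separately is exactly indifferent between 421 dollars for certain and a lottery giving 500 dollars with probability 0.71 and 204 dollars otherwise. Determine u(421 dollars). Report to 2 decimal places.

The first gamble pins u(204 dollars): it must equal 0.66·1 + 0.34·0 = 0.66.
Then u(421 dollars) = 0.71·u(500 dollars) + 0.29·u(204 dollars) = 0.71·1.00 + 0.29·0.66 = 0.9014.

0.90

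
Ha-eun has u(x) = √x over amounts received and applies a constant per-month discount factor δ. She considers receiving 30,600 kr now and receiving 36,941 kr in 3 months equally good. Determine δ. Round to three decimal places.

The payoff in 3 months is discounted by δ^3, so u(30600) = δ^3·u(36941) and δ^3 = u(30600)/u(36941).
Since u(x) = √x, δ^3 = √(30600/36941) = 0.91014.
Hence δ = (0.91014)^(1/3) = 0.96910.

δ ≈ 0.969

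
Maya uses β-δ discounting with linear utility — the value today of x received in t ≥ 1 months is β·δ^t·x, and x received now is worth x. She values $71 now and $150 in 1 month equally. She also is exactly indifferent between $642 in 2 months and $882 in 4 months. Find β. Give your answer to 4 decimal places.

β ≈ 0.5548

From the later pair, β·δ^2·642 = β·δ^4·882; dividing through, δ^2 = 642/882 = 0.72789, so δ = 0.85317.
Substituting δ into 71 = β·δ·150: β = 71/(127.975) ≈ 0.5548.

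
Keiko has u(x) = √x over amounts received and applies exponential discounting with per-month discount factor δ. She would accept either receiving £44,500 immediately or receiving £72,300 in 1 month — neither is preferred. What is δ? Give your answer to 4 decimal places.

The payoff in 1 month is discounted by δ, so u(44500) = δ·u(72300) and δ = u(44500)/u(72300).
Since u(x) = √x, δ = √(44500/72300) = 0.78453.

δ ≈ 0.7845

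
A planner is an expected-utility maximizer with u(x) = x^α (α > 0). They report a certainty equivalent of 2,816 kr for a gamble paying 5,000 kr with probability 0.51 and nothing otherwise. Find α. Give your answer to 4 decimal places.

α ≈ 1.1728

EU(lottery) = 0.51·5000^α + 0.49·0 = 0.51·5000^α.
Indifference: 2816^α = 0.51·5000^α, so (2816/5000)^α = 0.51.
Taking logs: α·ln(2816/5000) = ln(0.51), so α = -0.6733446 / -0.5741205 ≈ 1.1728.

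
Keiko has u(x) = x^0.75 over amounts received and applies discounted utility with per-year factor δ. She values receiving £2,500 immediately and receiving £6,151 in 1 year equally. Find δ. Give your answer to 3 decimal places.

δ ≈ 0.509

The payoff in 1 year is discounted by δ, so u(2500) = δ·u(6151) and δ = u(2500)/u(6151).
Since u(x) = x^0.75, δ = (2500/6151)^0.75 = 0.40644^0.75 = 0.50903.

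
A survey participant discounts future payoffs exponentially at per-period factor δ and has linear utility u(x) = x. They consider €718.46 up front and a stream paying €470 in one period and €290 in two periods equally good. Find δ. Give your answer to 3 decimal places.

δ ≈ 0.960

Present value of the stream is 470·δ + 290·δ². Indifference gives 470δ + 290δ² = 718.46.
Rearranged: 290δ² + 470δ − 718.46 = 0.
By the quadratic formula (taking the positive root), δ = (−470 + √1054313.60) / 580 ≈ 0.960.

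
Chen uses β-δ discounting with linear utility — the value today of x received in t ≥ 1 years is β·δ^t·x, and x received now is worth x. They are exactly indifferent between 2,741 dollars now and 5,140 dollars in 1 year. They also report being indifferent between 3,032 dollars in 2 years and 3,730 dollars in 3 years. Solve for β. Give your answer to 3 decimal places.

β ≈ 0.656

The second indifference involves only future payoffs, so β cancels: β·δ^2·3032 = β·δ^3·3730, giving δ = 3032/3730 = 0.81287.
The first indifference: 2741 = β·δ·5140, so β = 2741/(δ·5140) = 2741/(0.81287·5140) ≈ 0.656.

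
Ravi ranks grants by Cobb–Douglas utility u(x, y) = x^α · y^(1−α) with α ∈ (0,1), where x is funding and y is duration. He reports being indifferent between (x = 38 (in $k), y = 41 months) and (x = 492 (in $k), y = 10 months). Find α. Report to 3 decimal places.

α ≈ 0.355

Indifference: 38^α · 41^(1−α) = 492^α · 10^(1−α).
Taking logs: α·ln 38 + (1−α)·ln 41 = α·ln 492 + (1−α)·ln 10, i.e. α·-2.560893 = (1−α)·-1.410987.
Thus α·(-3.971880) = -1.410987, so α = -1.410987/-3.971880 ≈ 0.355.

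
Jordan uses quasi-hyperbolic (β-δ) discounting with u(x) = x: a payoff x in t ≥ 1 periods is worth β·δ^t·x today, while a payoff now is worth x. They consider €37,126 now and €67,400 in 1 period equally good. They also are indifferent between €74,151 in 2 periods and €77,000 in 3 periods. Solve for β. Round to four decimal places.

β ≈ 0.5720

The second indifference involves only future payoffs, so β cancels: β·δ^2·74151 = β·δ^3·77000, giving δ = 74151/77000 = 0.96300.
Now use the now-vs-future pair: 37126 = β·δ·67400 gives β = 37126/(0.96300·67400) ≈ 0.5720.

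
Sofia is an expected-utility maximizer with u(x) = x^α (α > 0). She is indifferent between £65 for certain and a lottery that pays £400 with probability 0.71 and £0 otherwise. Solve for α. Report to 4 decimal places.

EU(lottery) = 0.71·400^α + 0.29·0 = 0.71·400^α.
Equating: 65^α = 0.71·400^α, i.e. 0.1625^α = 0.71.
α = ln(0.71) / ln(65/400) = -0.3424903/-1.8170773 ≈ 0.1885.

α ≈ 0.1885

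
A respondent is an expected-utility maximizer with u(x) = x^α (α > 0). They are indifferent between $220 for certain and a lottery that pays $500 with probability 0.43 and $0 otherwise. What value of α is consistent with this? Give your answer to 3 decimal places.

α ≈ 1.028

The lottery's expected utility is 0.43·u(500) + 0.57·u(0) = 0.43·500^α (since u(0) = 0 for α > 0).
Setting u(220) equal to that: 220^α = 0.43·500^α ⇒ (220/500)^α = 0.43.
Take logs: α = ln 0.43 / ln(220/500) ≈ 1.02800.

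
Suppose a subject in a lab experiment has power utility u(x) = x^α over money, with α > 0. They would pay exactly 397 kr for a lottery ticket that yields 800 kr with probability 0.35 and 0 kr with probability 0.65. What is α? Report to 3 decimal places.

α ≈ 1.498

The lottery's expected utility is 0.35·u(800) + 0.65·u(0) = 0.35·800^α (since u(0) = 0 for α > 0).
Equating: 397^α = 0.35·800^α, i.e. 0.4963^α = 0.35.
α = ln(0.35) / ln(397/800) = -1.049822/-0.700675 ≈ 1.498.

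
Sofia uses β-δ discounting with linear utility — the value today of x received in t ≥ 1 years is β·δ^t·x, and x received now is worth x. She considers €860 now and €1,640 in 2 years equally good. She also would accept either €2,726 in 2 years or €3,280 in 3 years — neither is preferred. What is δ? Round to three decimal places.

δ ≈ 0.831

The second indifference involves only future payoffs, so β cancels: β·δ^2·2726 = β·δ^3·3280, giving δ = 2726/3280 = 0.83110.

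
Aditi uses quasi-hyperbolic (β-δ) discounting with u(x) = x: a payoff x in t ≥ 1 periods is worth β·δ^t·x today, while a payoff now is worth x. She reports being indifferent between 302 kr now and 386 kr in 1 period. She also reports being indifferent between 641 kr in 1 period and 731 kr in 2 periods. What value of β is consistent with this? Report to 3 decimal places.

Both payoffs in the second observation are in the future, so β drops out: δ^1·641 = δ^2·731 ⇒ δ = 641/731 = 0.87688.
The first indifference: 302 = β·δ·386, so β = 302/(δ·386) = 302/(0.87688·386) ≈ 0.892.

β ≈ 0.892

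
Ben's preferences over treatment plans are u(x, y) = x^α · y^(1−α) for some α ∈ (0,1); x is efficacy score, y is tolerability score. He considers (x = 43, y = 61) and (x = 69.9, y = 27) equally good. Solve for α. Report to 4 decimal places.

The Cobb–Douglas utilities coincide, so 43^α·61^(1−α) = 69.9^α·27^(1−α).
Taking logs: α·ln 43 + (1−α)·ln 61 = α·ln 69.9 + (1−α)·ln 27, i.e. α·-0.4858655 = (1−α)·-0.8150370.
With A = -0.4858655 and B = -0.8150370: α·A = (1−α)·B, so α = B/(A+B) = -0.8150370/-1.3009025 ≈ 0.6265.

α ≈ 0.6265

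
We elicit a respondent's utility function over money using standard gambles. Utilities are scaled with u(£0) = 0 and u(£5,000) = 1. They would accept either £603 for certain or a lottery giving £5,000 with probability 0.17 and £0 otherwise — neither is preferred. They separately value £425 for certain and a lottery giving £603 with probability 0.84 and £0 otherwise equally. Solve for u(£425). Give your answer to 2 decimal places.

First, u(£603) = 0.17·u(£5,000) + 0.83·u(£0) = 0.17.
Then u(£425) = 0.84·u(£603) + 0.16·u(£0) = 0.84·0.17 + 0.16·0.00 = 0.1428.

0.14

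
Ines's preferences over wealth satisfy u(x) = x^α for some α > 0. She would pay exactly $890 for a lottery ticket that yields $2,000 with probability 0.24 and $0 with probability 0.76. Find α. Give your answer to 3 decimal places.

Since u(0) = 0, the lottery's EU is 0.24·2000^α.
Indifference: 890^α = 0.24·2000^α, so (890/2000)^α = 0.24.
Take logs: α = ln 0.24 / ln(890/2000) ≈ 1.76257.

α ≈ 1.763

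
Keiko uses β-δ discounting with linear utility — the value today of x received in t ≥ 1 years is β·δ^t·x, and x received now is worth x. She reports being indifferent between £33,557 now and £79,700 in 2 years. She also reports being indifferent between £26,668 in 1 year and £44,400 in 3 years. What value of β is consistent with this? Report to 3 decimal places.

The second indifference involves only future payoffs, so β cancels: β·δ^1·26668 = β·δ^3·44400, giving δ^2 = 26668/44400 = 0.60063, so δ = 0.77500.
Now use the now-vs-future pair: 33557 = β·δ^2·79700 gives β = 33557/(0.60063·79700) ≈ 0.701.

β ≈ 0.701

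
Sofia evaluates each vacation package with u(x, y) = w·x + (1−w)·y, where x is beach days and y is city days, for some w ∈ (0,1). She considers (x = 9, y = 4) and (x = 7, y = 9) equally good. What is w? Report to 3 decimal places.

w = 0.714

u(9,4) = u(7,9) means w·9 + (1−w)·4 = w·7 + (1−w)·9.
w·(9−7) = (1−w)·(9−4), i.e. w·2 = (1−w)·5.
The marginal rate of substitution is 5/2, so w = 5/(2+5) = 0.714.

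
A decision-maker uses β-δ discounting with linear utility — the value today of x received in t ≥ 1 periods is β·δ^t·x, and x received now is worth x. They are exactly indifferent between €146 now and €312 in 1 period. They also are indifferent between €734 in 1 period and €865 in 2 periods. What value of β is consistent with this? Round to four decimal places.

β ≈ 0.5515

The second indifference involves only future payoffs, so β cancels: β·δ^1·734 = β·δ^2·865, giving δ = 734/865 = 0.84855.
Now use the now-vs-future pair: 146 = β·δ·312 gives β = 146/(0.84855·312) ≈ 0.5515.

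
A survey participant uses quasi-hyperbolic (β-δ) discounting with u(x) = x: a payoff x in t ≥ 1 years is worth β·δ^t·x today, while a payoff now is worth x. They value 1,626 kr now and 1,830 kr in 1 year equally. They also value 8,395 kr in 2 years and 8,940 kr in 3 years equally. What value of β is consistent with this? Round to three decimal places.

Both payoffs in the second observation are in the future, so β drops out: δ^2·8395 = δ^3·8940 ⇒ δ = 8395/8940 = 0.93904.
The first indifference: 1626 = β·δ·1830, so β = 1626/(δ·1830) = 1626/(0.93904·1830) ≈ 0.946.

β ≈ 0.946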